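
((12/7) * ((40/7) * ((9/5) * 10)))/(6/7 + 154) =2160/1897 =1.14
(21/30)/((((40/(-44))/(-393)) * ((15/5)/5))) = 10087/20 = 504.35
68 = 68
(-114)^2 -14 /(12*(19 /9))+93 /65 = 12996.88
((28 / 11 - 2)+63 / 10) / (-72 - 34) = -753 / 11660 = -0.06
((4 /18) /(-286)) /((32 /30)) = -5 /6864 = -0.00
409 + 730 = 1139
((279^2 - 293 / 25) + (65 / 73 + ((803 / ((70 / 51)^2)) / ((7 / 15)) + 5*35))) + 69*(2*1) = 197949704677 / 2503900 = 79056.55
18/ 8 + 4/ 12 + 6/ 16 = 71/ 24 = 2.96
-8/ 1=-8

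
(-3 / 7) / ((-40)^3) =3 / 448000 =0.00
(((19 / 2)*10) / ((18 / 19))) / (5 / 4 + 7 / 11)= 39710 / 747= 53.16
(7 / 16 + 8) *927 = 125145 / 16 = 7821.56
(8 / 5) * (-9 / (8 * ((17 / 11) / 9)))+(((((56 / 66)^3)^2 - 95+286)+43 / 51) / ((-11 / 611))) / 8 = -1624208239580044 / 1207522551015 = -1345.07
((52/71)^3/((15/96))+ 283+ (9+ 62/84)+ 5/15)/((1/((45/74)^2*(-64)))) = -23993938418760/3429861113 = -6995.60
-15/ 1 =-15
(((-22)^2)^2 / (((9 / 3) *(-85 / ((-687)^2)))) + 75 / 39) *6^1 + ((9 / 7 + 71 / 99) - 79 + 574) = -1992097979989987 / 765765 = -2601448198.85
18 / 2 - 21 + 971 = 959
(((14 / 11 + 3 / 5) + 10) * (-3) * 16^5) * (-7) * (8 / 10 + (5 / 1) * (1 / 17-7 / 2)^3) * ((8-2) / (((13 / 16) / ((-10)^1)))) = 13763618819757047808 / 3512795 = 3918138923494.55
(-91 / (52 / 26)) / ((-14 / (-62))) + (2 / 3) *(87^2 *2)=19781 / 2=9890.50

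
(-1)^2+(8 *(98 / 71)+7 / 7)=926 / 71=13.04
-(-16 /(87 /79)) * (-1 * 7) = -101.70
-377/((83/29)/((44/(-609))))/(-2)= -8294/1743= -4.76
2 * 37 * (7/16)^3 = 12691/2048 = 6.20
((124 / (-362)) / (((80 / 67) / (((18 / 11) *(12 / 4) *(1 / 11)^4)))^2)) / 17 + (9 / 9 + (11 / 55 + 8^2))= 4162861198636521409 / 63847564397821600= 65.20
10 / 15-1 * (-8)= 26 / 3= 8.67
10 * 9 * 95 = 8550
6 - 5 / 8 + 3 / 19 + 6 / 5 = 5117 / 760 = 6.73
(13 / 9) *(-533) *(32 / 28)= -55432 / 63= -879.87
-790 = -790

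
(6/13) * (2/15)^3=16/14625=0.00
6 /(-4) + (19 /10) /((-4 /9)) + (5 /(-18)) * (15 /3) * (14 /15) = -7637 /1080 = -7.07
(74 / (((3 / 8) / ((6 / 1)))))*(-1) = -1184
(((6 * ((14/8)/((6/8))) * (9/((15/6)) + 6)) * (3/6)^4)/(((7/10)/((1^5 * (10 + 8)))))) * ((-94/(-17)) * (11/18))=12408/17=729.88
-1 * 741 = -741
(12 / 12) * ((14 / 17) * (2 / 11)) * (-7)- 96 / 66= -2.50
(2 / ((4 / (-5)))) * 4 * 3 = -30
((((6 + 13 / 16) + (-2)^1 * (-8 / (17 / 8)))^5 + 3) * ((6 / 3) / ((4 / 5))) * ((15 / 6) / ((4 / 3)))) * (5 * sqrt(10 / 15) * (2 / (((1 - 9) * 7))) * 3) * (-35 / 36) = 564627356453775248125 * sqrt(6) / 1143419883749376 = 1209572.21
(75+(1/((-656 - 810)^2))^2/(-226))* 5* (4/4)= 391449360670475995/1043864961787936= 375.00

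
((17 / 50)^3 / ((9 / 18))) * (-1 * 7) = -34391 / 62500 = -0.55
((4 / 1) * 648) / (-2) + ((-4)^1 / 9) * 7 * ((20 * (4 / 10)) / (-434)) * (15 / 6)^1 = -361544 / 279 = -1295.86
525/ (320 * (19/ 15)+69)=1575/ 1423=1.11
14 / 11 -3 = -19 / 11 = -1.73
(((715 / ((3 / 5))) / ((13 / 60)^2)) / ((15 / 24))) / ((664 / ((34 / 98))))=21.22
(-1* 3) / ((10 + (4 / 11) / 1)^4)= -14641 / 56298672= -0.00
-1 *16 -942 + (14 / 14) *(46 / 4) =-1893 / 2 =-946.50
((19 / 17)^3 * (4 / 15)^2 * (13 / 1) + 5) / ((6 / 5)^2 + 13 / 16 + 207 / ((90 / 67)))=111260752 / 2765375397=0.04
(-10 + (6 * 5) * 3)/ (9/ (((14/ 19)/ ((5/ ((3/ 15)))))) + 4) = 1120/ 4331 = 0.26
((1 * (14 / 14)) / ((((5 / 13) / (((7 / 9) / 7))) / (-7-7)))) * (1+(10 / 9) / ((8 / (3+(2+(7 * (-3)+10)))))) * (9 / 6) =-91 / 90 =-1.01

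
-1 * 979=-979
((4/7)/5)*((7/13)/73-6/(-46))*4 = 48128/763945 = 0.06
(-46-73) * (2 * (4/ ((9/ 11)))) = -10472/ 9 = -1163.56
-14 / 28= -1 / 2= -0.50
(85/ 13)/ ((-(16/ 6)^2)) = -765/ 832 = -0.92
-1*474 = -474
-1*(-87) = 87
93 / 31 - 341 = -338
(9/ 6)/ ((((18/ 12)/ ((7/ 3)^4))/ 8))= 237.14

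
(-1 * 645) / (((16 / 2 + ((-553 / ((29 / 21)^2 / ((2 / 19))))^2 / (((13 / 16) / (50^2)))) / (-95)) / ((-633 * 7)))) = -180242669710741365 / 1902664755128584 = -94.73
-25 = -25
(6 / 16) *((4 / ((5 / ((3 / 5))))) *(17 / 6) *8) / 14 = 51 / 175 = 0.29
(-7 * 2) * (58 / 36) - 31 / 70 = -14489 / 630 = -23.00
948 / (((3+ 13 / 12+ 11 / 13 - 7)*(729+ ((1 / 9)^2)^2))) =-485146584 / 772449655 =-0.63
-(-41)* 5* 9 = 1845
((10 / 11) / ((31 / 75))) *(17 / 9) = 4250 / 1023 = 4.15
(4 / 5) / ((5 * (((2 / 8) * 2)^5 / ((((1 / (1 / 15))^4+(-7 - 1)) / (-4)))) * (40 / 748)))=-151446064 / 125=-1211568.51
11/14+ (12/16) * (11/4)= 319/112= 2.85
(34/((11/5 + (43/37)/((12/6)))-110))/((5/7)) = -17612/39671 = -0.44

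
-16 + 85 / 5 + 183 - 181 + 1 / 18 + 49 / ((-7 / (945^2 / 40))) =-11251895 / 72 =-156276.32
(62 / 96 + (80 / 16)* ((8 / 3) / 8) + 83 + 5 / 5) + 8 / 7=9795 / 112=87.46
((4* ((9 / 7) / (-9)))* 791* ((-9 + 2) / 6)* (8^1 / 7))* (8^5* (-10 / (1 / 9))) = -1777336320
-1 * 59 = -59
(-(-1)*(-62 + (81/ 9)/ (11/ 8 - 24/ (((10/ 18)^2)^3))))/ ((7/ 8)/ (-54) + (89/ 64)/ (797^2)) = 3827.48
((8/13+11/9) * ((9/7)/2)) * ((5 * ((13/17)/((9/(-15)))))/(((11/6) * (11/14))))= -10750/2057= -5.23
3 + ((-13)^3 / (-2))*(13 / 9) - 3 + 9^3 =41683 / 18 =2315.72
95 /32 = 2.97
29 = 29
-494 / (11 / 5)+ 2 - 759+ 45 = -10302 / 11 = -936.55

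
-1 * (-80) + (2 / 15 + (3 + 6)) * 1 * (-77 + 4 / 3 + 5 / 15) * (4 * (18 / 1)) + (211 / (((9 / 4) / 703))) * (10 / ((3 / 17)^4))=2477603819816 / 3645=679726699.54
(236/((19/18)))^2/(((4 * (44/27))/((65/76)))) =494841555/75449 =6558.62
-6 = -6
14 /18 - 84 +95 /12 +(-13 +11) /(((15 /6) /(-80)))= -11.31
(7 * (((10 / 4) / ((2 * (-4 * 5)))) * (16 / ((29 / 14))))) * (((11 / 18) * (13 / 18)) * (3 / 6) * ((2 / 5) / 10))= -7007 / 234900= -0.03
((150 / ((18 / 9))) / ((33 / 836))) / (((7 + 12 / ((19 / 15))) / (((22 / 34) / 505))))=79420 / 537421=0.15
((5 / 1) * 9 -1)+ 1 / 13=573 / 13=44.08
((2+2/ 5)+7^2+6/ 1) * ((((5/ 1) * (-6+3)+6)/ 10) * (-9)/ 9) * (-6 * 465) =-720657/ 5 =-144131.40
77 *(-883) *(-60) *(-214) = -873004440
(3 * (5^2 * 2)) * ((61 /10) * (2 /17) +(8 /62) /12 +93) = 7409230 /527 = 14059.26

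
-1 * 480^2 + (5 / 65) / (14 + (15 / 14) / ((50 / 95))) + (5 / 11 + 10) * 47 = -14761743507 / 64207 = -229908.63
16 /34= 8 /17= 0.47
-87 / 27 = -29 / 9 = -3.22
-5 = -5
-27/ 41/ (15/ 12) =-108/ 205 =-0.53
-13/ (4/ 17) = -221/ 4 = -55.25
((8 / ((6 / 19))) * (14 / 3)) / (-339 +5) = -532 / 1503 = -0.35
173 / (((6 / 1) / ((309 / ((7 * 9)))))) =17819 / 126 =141.42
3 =3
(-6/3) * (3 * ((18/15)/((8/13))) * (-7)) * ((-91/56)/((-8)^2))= -10647/5120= -2.08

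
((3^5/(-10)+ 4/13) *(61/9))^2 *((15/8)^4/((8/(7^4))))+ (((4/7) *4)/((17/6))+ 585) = 258566432437478423/2635988992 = 98090862.00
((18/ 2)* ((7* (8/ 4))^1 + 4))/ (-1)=-162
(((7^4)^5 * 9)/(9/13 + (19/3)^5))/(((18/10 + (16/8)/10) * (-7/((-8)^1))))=92594854004383951038/2299391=40269294784742.55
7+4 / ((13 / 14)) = 147 / 13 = 11.31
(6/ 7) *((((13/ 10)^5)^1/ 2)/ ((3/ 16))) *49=2599051/ 6250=415.85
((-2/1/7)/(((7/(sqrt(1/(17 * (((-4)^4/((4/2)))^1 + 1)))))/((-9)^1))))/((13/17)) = 6 * sqrt(2193)/27391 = 0.01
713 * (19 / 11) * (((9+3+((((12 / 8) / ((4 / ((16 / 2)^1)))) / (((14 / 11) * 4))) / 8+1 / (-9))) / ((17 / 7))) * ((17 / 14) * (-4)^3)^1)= -653412451 / 1386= -471437.55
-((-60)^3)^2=-46656000000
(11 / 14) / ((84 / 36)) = 33 / 98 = 0.34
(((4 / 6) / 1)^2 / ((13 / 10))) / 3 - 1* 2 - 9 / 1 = -3821 / 351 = -10.89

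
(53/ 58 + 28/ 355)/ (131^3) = 20439/ 46288193690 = 0.00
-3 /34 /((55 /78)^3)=-711828 /2828375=-0.25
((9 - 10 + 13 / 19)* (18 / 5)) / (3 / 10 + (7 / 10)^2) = -2160 / 1501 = -1.44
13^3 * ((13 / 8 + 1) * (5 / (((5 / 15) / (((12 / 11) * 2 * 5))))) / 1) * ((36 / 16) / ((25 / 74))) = 138272589 / 22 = 6285117.68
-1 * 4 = -4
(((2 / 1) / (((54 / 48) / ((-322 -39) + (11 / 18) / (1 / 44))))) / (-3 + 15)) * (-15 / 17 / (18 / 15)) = 36.40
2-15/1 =-13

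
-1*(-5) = 5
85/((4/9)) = 765/4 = 191.25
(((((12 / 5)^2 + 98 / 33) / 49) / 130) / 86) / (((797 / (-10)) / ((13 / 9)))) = -0.00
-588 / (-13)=588 / 13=45.23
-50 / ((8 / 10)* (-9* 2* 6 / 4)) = 125 / 54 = 2.31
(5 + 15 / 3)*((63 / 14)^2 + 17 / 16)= 1705 / 8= 213.12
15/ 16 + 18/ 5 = 363/ 80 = 4.54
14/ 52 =7/ 26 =0.27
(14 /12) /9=7 /54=0.13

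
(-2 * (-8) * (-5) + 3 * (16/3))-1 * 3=-67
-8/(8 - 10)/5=0.80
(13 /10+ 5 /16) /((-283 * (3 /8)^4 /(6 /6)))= -11008 /38205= -0.29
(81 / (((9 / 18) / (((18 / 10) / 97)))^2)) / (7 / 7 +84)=26244 / 19994125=0.00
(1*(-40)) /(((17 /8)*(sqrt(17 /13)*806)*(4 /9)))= -360*sqrt(221) /116467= -0.05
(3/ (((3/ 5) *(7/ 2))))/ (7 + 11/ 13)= 65/ 357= 0.18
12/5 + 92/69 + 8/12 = 22/5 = 4.40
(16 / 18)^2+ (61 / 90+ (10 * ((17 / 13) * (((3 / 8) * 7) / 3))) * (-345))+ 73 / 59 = -4901684819 / 1242540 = -3944.89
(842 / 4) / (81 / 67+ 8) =28207 / 1234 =22.86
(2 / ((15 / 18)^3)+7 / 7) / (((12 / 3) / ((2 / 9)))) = 557 / 2250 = 0.25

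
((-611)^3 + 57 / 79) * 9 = -162178481628 / 79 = -2052892172.51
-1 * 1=-1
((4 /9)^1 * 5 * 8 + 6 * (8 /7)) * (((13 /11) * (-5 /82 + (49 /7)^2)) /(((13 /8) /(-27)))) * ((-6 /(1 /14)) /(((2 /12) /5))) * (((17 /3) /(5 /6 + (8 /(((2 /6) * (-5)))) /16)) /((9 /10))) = 317636976000 /451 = 704294847.01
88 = 88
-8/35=-0.23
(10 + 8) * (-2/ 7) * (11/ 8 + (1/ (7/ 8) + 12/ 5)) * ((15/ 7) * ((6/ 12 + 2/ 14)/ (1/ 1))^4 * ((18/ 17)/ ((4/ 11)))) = -1420541793/ 52706752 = -26.95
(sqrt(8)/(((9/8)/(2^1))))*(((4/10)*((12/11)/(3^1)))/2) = 128*sqrt(2)/495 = 0.37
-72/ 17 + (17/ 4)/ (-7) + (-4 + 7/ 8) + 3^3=18119/ 952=19.03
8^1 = 8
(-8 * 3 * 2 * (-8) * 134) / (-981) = -17152 / 327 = -52.45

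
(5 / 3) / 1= 5 / 3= 1.67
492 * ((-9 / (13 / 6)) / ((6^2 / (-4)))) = 2952 / 13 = 227.08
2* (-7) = -14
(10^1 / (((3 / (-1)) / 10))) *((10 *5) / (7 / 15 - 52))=25000 / 773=32.34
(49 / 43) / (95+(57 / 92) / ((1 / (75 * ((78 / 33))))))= 24794 / 4456735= 0.01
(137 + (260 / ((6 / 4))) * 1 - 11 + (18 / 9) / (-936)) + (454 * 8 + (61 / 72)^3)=19078650337 / 4852224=3931.94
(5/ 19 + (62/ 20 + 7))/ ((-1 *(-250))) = 1969/ 47500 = 0.04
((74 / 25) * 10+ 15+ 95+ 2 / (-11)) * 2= 15336 / 55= 278.84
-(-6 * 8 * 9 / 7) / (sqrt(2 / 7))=216 * sqrt(14) / 7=115.46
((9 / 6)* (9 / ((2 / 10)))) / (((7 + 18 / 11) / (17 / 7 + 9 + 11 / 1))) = 46629 / 266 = 175.30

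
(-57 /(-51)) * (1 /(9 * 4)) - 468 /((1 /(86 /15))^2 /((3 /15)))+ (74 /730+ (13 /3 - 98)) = -3170.27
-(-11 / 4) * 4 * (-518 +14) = -5544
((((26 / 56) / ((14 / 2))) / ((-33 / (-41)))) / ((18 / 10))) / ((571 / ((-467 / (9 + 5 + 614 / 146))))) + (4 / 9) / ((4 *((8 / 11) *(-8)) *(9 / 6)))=-5226095131 / 353397600864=-0.01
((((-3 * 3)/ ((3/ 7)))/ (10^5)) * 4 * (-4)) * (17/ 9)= 119/ 18750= 0.01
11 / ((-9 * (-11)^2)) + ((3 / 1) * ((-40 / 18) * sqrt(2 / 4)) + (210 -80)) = 12869 / 99 -10 * sqrt(2) / 3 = 125.28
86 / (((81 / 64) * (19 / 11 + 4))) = 60544 / 5103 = 11.86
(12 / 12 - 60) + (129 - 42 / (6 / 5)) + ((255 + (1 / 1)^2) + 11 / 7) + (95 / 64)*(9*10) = 95461 / 224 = 426.17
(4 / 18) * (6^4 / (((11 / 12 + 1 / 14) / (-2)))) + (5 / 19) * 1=-918881 / 1577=-582.68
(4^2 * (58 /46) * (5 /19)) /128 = 0.04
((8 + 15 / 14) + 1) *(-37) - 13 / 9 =-47135 / 126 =-374.09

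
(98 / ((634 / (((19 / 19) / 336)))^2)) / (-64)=-1 / 29635411968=-0.00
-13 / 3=-4.33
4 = 4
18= 18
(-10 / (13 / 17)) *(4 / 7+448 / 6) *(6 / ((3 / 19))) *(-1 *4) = 40827200 / 273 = 149550.18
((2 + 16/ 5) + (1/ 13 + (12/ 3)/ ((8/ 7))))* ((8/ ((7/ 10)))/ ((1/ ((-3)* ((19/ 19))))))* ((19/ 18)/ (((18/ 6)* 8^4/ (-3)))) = 0.08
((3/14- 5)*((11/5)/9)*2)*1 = -737/315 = -2.34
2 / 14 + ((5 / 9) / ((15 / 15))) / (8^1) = 107 / 504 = 0.21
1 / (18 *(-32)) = -1 / 576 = -0.00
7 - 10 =-3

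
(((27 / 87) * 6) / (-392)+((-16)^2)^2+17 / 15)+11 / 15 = 5587758107 / 85260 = 65537.86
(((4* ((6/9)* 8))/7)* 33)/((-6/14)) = -704/3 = -234.67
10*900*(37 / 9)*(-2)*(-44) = 3256000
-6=-6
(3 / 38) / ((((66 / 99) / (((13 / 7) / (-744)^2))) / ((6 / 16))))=39 / 261761024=0.00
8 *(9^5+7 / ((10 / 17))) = 2362436 / 5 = 472487.20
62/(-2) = -31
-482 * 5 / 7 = -2410 / 7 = -344.29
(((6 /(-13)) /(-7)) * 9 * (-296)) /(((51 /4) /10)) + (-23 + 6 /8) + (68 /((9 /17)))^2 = 8189043965 /501228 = 16337.96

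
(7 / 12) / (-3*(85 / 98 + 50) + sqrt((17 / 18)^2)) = -1029 / 267524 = -0.00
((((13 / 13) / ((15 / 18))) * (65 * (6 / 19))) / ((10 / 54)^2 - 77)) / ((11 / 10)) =-65610 / 225511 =-0.29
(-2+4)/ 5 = 2/ 5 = 0.40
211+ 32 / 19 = 4041 / 19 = 212.68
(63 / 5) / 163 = 63 / 815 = 0.08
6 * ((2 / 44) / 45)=1 / 165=0.01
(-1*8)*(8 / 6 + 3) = -104 / 3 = -34.67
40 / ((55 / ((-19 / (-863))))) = 152 / 9493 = 0.02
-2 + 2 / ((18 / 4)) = -14 / 9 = -1.56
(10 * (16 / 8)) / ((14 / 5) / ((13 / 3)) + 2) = 325 / 43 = 7.56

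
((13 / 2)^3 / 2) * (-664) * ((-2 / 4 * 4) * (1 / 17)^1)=10726.53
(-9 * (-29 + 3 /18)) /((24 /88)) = 1903 /2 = 951.50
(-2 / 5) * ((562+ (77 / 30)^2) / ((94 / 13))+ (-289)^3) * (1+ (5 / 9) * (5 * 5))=136816122889841 / 951750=143752164.84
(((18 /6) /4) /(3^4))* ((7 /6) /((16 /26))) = 91 /5184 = 0.02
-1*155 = -155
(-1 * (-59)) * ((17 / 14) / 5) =1003 / 70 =14.33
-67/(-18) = 67/18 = 3.72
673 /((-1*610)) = -673 /610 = -1.10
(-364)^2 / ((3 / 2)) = 264992 / 3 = 88330.67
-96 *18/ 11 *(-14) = 24192/ 11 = 2199.27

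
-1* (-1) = 1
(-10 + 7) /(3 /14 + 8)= -42 /115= -0.37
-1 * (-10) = 10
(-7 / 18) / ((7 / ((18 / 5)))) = -1 / 5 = -0.20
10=10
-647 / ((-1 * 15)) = 647 / 15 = 43.13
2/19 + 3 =59/19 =3.11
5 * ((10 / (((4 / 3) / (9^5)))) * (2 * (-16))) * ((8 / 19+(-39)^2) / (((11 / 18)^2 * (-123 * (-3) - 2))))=-663654167438400 / 843733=-786568935.24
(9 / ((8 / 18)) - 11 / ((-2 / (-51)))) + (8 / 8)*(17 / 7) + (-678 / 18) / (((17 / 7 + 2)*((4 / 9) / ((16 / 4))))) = -290233 / 868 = -334.37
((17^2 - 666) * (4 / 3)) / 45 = -11.17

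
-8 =-8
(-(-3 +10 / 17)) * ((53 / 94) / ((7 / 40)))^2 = 46067600 / 1840097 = 25.04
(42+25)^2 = 4489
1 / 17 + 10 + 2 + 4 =273 / 17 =16.06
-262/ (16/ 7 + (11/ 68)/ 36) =-4489632/ 39245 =-114.40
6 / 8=3 / 4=0.75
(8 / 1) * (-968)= -7744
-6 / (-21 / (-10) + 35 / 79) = -4740 / 2009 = -2.36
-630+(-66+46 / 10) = -3457 / 5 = -691.40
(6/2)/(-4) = -3/4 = -0.75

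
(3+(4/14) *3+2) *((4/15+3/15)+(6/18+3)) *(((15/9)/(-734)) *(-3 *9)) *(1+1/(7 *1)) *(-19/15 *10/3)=-118408/17983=-6.58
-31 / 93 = -1 / 3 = -0.33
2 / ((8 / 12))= 3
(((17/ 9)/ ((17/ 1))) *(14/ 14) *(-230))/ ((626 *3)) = -115/ 8451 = -0.01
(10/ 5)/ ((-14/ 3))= -3/ 7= -0.43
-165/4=-41.25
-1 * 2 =-2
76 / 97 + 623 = 60507 / 97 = 623.78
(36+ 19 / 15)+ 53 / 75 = 2848 / 75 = 37.97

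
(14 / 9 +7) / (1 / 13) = 1001 / 9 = 111.22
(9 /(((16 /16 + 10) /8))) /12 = 6 /11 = 0.55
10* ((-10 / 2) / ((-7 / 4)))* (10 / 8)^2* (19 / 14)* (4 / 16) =11875 / 784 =15.15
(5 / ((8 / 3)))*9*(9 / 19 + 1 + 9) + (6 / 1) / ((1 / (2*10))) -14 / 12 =134783 / 456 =295.58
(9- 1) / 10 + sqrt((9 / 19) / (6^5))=sqrt(114) / 1368 + 4 / 5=0.81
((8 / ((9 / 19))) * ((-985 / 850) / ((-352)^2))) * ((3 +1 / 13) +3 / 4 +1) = -939493 / 1232225280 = -0.00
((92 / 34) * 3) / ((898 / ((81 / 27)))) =207 / 7633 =0.03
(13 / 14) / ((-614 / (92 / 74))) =-299 / 159026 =-0.00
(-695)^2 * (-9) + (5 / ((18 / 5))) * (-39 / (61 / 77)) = -1591109375 / 366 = -4347293.37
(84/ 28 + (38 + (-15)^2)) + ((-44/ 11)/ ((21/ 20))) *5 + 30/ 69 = 119488/ 483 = 247.39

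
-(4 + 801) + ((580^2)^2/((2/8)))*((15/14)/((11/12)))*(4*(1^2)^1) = 162957542338015/77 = 2116331718675.52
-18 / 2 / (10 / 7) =-63 / 10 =-6.30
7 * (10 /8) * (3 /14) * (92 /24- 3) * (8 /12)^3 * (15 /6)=125 /108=1.16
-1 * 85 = -85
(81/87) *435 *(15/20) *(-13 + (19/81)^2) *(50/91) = -5308250/2457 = -2160.46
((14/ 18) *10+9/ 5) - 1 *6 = 161/ 45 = 3.58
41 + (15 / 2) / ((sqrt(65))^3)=3*sqrt(65) / 1690 + 41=41.01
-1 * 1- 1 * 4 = -5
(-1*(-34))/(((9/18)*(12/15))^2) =425/2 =212.50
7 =7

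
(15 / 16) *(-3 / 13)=-45 / 208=-0.22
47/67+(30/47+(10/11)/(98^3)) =21839905509/16300974844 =1.34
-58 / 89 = -0.65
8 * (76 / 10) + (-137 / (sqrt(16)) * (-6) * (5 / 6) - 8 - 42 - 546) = -7279 / 20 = -363.95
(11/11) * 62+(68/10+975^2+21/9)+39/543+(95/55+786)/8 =227163862811/238920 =950794.67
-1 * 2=-2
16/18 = 8/9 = 0.89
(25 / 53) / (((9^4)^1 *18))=25 / 6259194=0.00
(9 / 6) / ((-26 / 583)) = -1749 / 52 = -33.63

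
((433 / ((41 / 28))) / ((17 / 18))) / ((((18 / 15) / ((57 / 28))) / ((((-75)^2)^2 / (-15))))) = -780922265625 / 697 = -1120404972.20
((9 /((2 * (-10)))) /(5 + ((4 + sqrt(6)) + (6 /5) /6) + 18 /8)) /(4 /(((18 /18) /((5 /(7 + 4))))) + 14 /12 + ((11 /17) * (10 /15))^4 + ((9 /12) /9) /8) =-4907963899872 /361057576286353 + 428643135360 * sqrt(6) /361057576286353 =-0.01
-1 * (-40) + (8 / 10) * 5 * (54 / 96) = 169 / 4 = 42.25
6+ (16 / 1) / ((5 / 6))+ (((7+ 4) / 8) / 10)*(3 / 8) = 16161 / 640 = 25.25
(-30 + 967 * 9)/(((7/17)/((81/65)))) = 1706103/65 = 26247.74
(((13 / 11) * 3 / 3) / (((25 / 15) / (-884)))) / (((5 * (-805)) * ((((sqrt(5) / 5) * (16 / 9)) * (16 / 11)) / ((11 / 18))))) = 94809 * sqrt(5) / 2576000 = 0.08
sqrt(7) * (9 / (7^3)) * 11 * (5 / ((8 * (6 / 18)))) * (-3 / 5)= -891 * sqrt(7) / 2744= -0.86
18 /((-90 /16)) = -16 /5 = -3.20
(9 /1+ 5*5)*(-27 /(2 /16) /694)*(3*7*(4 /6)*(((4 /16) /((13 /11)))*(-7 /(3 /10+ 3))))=299880 /4511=66.48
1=1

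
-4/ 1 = -4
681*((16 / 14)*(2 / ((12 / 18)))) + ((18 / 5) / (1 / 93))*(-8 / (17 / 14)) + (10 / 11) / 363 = 306764182 / 2375835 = 129.12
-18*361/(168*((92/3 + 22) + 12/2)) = -3249/4928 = -0.66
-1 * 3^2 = -9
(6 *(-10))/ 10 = -6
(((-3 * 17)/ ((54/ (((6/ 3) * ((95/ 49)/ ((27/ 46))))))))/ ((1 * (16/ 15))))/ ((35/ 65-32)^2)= -31387525/ 5311506312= -0.01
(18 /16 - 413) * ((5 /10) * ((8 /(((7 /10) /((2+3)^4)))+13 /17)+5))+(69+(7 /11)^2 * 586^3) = 9217405473151 /115192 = 80017757.08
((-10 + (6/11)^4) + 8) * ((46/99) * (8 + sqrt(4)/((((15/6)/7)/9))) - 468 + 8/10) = 6096246352/7247295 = 841.18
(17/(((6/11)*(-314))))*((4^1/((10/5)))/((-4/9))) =561/1256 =0.45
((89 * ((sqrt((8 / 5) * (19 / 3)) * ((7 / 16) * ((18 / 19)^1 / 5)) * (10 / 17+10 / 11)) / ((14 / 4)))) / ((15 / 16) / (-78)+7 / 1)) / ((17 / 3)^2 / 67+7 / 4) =833484288 * sqrt(570) / 30853736815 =0.64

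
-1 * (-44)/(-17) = -44/17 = -2.59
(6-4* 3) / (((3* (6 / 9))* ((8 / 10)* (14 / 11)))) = -165 / 56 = -2.95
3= 3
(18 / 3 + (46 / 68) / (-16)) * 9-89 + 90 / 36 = -17887 / 544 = -32.88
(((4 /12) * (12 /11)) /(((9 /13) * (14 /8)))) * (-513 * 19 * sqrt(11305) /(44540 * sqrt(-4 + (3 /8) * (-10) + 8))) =-112632 * sqrt(11305) /857395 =-13.97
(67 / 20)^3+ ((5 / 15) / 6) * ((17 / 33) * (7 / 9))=804415499 / 21384000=37.62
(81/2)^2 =1640.25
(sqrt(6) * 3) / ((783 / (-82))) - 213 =-213 - 82 * sqrt(6) / 261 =-213.77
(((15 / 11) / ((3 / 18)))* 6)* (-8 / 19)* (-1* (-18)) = -77760 / 209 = -372.06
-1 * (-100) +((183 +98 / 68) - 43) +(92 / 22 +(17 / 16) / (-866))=636423685 / 2591072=245.62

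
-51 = -51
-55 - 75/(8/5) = -815/8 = -101.88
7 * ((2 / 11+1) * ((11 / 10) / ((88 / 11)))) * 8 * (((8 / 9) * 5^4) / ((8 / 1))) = 11375 / 18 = 631.94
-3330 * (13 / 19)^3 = -7316010 / 6859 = -1066.63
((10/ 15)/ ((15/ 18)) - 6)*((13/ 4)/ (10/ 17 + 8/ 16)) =-2873/ 185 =-15.53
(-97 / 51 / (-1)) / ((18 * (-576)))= -97 / 528768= -0.00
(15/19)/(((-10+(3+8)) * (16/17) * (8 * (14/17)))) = 4335/34048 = 0.13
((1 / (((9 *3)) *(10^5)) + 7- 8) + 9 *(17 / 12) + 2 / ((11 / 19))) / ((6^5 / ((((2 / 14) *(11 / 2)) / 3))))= 451575011 / 881798400000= 0.00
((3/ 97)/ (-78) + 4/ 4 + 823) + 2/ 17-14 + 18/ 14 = 243516635/ 300118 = 811.40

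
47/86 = 0.55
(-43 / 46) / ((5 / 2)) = -43 / 115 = -0.37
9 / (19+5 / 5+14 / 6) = 27 / 67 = 0.40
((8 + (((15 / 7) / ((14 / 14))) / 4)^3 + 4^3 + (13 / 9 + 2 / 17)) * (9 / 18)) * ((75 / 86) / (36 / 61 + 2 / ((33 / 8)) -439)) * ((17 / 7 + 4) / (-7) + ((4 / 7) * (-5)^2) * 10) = -2221992716824375 / 213278801327872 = -10.42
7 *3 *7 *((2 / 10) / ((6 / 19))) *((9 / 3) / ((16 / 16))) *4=5586 / 5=1117.20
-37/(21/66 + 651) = -814/14329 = -0.06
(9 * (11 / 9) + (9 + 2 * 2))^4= 331776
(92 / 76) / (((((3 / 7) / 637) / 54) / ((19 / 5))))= 1846026 / 5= 369205.20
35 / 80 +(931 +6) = 14999 / 16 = 937.44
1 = 1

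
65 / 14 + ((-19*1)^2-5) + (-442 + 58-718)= -10379 / 14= -741.36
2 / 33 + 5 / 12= 21 / 44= 0.48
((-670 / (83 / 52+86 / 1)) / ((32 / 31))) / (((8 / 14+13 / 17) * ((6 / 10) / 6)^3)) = -803279750 / 144849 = -5545.64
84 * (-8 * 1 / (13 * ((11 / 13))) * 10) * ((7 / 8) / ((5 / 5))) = -5880 / 11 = -534.55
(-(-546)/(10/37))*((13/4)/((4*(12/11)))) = 481481/320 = 1504.63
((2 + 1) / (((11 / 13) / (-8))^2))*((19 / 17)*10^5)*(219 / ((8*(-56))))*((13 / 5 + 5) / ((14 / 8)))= -6413266080000 / 100793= -63628090.05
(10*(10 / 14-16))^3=-3571553.94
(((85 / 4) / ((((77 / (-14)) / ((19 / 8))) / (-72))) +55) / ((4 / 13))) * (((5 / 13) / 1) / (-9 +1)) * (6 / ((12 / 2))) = -78725 / 704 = -111.83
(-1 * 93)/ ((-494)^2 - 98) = -93/ 243938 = -0.00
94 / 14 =47 / 7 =6.71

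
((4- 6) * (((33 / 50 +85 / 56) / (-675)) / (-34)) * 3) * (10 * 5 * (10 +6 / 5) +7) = -27441 / 85000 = -0.32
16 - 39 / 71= 1097 / 71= 15.45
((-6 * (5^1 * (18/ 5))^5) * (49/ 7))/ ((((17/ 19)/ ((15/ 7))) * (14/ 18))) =-29080451520/ 119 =-244373542.18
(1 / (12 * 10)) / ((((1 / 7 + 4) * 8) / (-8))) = -7 / 3480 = -0.00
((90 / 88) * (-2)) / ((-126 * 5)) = 1 / 308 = 0.00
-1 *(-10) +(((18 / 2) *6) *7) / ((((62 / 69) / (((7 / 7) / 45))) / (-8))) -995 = -164267 / 155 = -1059.79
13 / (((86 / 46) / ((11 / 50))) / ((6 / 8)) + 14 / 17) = 167739 / 156826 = 1.07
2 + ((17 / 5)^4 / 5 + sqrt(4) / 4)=182667 / 6250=29.23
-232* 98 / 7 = -3248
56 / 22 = 28 / 11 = 2.55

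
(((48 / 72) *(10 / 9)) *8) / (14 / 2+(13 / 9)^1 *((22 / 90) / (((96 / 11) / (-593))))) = -230400 / 660629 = -0.35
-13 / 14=-0.93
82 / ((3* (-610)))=-41 / 915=-0.04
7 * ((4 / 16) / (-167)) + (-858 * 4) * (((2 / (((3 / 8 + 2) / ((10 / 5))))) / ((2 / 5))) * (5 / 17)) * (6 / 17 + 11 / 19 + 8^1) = -37961.92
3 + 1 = 4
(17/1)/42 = 17/42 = 0.40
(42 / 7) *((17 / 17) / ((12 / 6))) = 3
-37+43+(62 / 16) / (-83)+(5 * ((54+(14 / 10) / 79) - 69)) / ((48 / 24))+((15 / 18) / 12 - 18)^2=9857614445 / 33991488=290.00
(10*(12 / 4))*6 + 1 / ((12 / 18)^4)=185.06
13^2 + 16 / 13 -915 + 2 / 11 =-106476 / 143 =-744.59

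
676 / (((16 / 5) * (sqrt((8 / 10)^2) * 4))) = 4225 / 64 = 66.02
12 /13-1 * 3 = -27 /13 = -2.08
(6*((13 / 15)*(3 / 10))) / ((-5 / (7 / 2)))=-273 / 250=-1.09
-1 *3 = -3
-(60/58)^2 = -900/841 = -1.07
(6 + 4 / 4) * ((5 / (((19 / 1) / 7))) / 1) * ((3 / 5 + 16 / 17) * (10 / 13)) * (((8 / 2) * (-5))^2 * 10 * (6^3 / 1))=55460160000 / 4199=13207944.75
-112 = -112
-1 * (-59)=59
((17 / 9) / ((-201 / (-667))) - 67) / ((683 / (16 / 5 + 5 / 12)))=-5960122 / 18533205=-0.32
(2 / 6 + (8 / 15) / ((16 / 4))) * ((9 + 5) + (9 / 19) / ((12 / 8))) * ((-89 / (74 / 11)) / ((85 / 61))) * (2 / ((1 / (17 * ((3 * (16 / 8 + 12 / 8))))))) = -397967416 / 17575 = -22643.95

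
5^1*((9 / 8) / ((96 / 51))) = 765 / 256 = 2.99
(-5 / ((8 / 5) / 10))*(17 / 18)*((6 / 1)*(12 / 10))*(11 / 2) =-4675 / 4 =-1168.75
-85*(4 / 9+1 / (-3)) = -85 / 9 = -9.44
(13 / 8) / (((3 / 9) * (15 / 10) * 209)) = 13 / 836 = 0.02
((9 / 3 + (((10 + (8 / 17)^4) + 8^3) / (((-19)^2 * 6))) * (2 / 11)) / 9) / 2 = 3028559077 / 17909742114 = 0.17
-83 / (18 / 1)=-83 / 18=-4.61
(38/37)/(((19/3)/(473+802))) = 7650/37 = 206.76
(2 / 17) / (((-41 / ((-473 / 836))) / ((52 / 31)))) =1118 / 410533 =0.00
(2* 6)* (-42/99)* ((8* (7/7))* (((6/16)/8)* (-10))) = 210/11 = 19.09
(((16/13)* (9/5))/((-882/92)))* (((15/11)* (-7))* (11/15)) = 736/455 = 1.62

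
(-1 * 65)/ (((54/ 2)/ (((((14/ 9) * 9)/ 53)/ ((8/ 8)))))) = -910/ 1431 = -0.64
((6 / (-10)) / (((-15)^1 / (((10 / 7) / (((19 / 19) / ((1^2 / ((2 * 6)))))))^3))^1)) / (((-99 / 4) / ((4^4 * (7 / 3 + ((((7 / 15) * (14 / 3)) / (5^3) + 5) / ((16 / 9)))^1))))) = -1237352 / 343814625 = -0.00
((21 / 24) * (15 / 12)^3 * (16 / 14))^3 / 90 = 390625 / 4718592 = 0.08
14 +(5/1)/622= 8713/622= 14.01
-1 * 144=-144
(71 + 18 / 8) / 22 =293 / 88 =3.33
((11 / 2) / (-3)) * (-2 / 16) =11 / 48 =0.23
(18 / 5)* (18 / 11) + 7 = 709 / 55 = 12.89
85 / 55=17 / 11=1.55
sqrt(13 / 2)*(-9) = -9*sqrt(26) / 2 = -22.95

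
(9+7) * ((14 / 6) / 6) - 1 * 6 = 2 / 9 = 0.22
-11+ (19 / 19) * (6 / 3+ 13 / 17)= -140 / 17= -8.24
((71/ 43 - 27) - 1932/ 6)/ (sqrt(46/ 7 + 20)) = -7468*sqrt(1302)/ 3999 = -67.38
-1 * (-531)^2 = -281961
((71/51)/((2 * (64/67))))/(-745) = -4757/4863360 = -0.00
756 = 756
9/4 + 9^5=236205/4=59051.25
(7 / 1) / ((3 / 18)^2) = 252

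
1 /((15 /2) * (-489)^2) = 2 /3586815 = 0.00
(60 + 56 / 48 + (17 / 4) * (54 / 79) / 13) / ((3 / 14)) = 2648002 / 9243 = 286.49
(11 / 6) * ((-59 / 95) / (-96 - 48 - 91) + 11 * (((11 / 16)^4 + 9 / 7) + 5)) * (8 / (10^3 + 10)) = 1.04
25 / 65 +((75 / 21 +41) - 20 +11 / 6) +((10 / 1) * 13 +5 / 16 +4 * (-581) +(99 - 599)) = -11649011 / 4368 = -2666.90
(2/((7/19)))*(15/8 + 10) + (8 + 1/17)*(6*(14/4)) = 111241/476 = 233.70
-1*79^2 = -6241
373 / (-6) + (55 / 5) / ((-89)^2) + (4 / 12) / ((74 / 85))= -18106999 / 293077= -61.78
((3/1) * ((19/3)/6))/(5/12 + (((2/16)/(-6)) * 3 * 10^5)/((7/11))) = -266/824965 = -0.00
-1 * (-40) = 40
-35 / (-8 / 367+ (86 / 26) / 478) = 79818830 / 33931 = 2352.39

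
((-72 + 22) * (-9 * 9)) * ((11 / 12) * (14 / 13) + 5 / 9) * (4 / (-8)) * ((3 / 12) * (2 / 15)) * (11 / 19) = -3135 / 52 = -60.29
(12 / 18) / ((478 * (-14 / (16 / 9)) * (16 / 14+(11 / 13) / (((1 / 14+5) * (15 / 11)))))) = -18460 / 131875659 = -0.00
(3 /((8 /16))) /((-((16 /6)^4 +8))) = -243 /2372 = -0.10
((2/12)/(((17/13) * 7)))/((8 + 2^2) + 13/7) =13/9894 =0.00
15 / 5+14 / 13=4.08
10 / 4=5 / 2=2.50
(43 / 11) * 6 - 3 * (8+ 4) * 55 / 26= -7536 / 143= -52.70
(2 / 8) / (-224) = -1 / 896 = -0.00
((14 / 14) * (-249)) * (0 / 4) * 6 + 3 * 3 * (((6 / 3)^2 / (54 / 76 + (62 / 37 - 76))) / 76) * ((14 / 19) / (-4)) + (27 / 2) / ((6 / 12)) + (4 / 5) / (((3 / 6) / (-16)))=13777288 / 9832595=1.40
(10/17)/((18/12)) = 20/51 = 0.39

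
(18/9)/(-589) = -2/589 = -0.00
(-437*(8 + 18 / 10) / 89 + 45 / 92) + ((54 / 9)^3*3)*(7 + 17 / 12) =221336789 / 40940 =5406.37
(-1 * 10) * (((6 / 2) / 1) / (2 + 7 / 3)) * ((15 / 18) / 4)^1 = -75 / 52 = -1.44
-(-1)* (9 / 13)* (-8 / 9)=-8 / 13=-0.62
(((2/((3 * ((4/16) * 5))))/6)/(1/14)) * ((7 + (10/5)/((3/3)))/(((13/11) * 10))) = 308/325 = 0.95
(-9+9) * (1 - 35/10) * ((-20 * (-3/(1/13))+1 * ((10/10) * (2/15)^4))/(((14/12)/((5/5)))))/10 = 0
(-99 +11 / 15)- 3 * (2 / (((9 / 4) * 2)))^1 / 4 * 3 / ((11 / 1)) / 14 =-227011 / 2310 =-98.27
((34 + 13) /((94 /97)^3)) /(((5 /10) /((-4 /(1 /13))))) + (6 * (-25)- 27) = -12255742 /2209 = -5548.10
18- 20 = -2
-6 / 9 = -2 / 3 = -0.67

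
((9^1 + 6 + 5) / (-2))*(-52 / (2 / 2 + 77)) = 20 / 3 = 6.67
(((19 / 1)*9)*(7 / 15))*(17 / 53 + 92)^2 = 9552638151 / 14045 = 680145.12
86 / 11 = 7.82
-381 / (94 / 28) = -5334 / 47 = -113.49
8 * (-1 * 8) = -64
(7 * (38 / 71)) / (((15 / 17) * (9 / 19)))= 85918 / 9585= 8.96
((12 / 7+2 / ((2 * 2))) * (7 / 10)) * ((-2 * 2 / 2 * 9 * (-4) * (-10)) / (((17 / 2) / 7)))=-15624 / 17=-919.06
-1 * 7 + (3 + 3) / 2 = -4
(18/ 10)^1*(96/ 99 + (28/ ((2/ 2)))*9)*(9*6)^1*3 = 4057128/ 55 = 73765.96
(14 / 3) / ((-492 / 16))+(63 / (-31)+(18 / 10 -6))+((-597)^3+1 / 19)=-231224937960316 / 1086705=-212776179.33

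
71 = 71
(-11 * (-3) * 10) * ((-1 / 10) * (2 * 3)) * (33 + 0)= -6534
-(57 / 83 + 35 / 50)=-1151 / 830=-1.39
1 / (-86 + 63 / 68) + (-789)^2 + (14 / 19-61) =68417770598 / 109915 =622460.73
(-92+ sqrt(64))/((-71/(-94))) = -7896/71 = -111.21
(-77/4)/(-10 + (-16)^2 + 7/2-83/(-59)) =-4543/59214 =-0.08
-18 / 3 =-6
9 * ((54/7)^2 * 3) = 1606.78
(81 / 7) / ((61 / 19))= 1539 / 427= 3.60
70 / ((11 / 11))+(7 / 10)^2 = 7049 / 100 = 70.49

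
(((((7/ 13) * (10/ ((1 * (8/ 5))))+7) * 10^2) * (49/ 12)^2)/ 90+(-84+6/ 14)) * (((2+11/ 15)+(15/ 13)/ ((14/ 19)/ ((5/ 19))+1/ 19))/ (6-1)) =424207297769/ 6232327920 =68.07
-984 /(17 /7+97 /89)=-76629 /274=-279.67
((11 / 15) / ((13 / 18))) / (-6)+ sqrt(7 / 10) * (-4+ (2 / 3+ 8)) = -11 / 65+ 7 * sqrt(70) / 15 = 3.74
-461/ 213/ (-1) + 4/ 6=201/ 71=2.83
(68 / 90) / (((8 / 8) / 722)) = 24548 / 45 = 545.51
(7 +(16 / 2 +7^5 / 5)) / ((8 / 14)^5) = 141867887 / 2560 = 55417.14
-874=-874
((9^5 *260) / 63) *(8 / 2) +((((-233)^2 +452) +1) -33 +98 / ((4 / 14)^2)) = 14429613 / 14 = 1030686.64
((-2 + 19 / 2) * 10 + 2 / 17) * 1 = 75.12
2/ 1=2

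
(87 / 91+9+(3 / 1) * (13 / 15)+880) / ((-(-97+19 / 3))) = 71667 / 7280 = 9.84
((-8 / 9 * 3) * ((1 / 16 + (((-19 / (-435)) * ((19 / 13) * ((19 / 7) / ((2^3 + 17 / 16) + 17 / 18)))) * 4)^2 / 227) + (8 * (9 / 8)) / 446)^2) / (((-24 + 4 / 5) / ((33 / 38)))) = 586423313374146721924422289990346049769 / 858981512181442267387852841732931749792000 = 0.00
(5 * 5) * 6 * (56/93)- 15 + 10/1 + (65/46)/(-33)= 4013095/47058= 85.28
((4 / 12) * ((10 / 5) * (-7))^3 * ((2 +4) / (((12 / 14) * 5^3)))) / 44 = -1.16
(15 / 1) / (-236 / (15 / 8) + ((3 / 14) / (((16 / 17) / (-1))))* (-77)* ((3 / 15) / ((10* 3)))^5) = -12150000000000 / 101951999999813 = -0.12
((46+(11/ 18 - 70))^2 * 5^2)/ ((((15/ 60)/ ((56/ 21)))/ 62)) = 2197788400/ 243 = 9044396.71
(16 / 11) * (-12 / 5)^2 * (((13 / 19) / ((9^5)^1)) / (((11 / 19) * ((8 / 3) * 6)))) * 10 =416 / 3969405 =0.00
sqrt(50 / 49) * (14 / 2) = 5 * sqrt(2) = 7.07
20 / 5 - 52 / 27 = 56 / 27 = 2.07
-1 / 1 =-1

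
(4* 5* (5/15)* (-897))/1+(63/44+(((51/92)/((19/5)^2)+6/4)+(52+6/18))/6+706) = -34613238629/6575976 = -5263.59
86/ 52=43/ 26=1.65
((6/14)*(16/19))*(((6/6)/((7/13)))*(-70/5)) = -1248/133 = -9.38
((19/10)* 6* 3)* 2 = 342/5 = 68.40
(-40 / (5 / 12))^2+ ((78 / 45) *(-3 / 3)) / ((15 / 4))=2073496 / 225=9215.54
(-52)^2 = 2704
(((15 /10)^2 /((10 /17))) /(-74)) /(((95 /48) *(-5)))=459 /87875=0.01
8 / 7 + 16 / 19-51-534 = -77541 / 133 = -583.02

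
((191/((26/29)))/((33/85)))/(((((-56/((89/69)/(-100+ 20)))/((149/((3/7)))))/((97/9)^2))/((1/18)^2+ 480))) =1827212553119174327/596619758592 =3062608.18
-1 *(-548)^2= -300304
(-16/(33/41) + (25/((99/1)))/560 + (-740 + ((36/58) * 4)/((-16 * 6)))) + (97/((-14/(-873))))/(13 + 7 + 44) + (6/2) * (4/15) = -664.59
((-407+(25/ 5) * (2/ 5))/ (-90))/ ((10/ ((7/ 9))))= 7/ 20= 0.35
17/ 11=1.55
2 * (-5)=-10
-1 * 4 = -4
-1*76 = -76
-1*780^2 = -608400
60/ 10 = 6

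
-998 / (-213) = 998 / 213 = 4.69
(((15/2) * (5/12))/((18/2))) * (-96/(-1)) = 100/3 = 33.33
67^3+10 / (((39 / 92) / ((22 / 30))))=35191295 / 117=300780.30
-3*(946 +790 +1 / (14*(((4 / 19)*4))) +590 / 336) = -1167829 / 224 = -5213.52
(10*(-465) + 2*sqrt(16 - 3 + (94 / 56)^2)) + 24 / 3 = -4634.05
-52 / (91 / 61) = -244 / 7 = -34.86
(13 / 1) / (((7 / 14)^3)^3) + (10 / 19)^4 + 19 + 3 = 870293638 / 130321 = 6678.08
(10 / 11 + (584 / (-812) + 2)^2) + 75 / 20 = 11422245 / 1813196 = 6.30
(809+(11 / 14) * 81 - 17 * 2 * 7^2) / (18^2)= -2.45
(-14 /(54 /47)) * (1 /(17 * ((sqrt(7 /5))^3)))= -235 * sqrt(35) /3213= -0.43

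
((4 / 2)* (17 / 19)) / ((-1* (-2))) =17 / 19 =0.89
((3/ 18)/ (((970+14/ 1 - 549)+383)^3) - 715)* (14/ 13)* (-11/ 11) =16436723262953/ 21346393848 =770.00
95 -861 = -766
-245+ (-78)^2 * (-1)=-6329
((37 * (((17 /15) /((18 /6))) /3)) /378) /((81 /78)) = 8177 /688905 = 0.01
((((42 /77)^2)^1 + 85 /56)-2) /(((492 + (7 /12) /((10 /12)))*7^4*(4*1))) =-6255 /160316460304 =-0.00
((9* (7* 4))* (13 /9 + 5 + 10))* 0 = 0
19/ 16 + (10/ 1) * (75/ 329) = 18251/ 5264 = 3.47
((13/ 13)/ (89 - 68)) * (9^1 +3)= 4/ 7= 0.57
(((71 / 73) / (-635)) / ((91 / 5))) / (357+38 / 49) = -497 / 2112888713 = -0.00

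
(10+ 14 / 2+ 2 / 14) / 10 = 1.71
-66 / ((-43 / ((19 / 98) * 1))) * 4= 2508 / 2107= 1.19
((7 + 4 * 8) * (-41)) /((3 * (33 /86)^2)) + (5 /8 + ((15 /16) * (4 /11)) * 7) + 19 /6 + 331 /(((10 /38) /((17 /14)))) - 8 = -638621567 /304920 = -2094.39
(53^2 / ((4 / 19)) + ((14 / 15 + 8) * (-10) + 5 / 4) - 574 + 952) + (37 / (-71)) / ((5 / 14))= 14517236 / 1065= 13631.21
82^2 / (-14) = -3362 / 7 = -480.29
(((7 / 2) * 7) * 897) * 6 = 131859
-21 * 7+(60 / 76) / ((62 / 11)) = -173001 / 1178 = -146.86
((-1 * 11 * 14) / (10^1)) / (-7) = 11 / 5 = 2.20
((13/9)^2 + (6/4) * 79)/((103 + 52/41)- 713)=-800935/4043196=-0.20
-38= -38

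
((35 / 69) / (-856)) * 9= -105 / 19688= -0.01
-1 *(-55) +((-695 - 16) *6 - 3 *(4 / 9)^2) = -113713 / 27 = -4211.59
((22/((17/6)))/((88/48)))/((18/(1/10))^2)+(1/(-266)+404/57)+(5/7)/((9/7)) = 431831/56525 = 7.64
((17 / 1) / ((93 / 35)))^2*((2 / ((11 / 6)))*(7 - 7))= 0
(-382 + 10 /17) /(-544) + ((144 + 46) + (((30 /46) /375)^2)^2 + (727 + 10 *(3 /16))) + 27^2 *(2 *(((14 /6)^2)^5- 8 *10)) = 35102947765727655906193 /5117810913281250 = 6858977.08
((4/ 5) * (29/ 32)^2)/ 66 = 841/ 84480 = 0.01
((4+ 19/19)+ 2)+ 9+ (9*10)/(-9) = 6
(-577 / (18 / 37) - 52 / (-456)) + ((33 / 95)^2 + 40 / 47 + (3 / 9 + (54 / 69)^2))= -2391133087012 / 2019497175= -1184.02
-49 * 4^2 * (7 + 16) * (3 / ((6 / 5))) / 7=-6440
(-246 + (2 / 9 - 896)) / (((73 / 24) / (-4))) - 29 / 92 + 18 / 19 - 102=535993507 / 382812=1400.15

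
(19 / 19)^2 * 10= 10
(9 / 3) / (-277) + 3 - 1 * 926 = -255674 / 277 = -923.01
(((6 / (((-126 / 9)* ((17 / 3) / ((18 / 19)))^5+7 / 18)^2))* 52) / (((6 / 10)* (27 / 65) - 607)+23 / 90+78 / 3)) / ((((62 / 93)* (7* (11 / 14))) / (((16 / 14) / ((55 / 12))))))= -5541285803937595708538880 / 1742031772873136558594089032182699471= -0.00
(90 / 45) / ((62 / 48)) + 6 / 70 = 1773 / 1085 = 1.63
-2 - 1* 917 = -919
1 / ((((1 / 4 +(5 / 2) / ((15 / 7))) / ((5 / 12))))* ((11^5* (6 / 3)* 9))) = 5 / 49281606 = 0.00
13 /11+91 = 1014 /11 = 92.18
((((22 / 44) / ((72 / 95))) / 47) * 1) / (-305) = -19 / 412848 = -0.00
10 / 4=2.50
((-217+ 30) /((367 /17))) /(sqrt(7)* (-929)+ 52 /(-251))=-41492308 /139682812886961+ 186060286291* sqrt(7) /139682812886961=0.00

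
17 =17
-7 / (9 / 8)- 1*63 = -623 / 9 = -69.22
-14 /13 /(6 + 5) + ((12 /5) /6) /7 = -204 /5005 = -0.04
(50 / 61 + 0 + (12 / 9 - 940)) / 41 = -4186 / 183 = -22.87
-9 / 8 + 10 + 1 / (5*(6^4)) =57511 / 6480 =8.88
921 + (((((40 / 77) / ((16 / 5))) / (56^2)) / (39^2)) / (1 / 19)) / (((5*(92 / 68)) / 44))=353639510383 / 383973408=921.00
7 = 7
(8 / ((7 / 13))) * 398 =41392 / 7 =5913.14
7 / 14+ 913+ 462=2751 / 2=1375.50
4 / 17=0.24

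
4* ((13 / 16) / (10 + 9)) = 13 / 76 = 0.17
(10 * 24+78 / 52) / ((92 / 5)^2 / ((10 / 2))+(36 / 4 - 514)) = -60375 / 109322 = -0.55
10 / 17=0.59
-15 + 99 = 84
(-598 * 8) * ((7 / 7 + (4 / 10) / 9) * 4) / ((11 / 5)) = -9084.77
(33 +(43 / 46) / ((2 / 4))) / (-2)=-401 / 23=-17.43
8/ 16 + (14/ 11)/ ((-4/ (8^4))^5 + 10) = 155374187144282101/ 247697979505377258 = 0.63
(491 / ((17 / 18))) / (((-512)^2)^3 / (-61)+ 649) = -179706 / 102081591553506905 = -0.00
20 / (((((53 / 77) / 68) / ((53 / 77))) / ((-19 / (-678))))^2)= 8346320 / 114921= 72.63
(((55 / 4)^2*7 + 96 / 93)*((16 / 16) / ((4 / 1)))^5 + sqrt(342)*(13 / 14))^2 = 25620543*sqrt(38) / 3555328 + 3748633299611073 / 12640357187584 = 340.98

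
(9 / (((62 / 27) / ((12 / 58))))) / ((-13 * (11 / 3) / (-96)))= 209952 / 128557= 1.63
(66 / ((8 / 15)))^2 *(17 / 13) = 4165425 / 208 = 20026.08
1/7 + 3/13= 34/91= 0.37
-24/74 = -12/37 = -0.32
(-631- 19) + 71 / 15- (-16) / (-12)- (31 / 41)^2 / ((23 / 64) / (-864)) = 140699801 / 193315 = 727.83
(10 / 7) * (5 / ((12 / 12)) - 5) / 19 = 0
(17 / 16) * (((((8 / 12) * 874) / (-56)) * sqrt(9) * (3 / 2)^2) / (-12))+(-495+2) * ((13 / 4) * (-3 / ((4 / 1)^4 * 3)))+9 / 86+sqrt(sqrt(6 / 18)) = 13.34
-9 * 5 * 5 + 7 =-218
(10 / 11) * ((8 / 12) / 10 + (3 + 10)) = 392 / 33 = 11.88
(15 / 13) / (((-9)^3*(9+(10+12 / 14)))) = -35 / 439101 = -0.00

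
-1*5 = -5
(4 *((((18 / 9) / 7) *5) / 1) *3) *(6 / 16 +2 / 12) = 65 / 7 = 9.29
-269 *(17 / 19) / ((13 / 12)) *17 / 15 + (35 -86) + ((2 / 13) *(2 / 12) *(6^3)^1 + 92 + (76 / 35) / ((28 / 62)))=-2425999 / 12103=-200.45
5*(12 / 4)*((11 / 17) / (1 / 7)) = 1155 / 17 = 67.94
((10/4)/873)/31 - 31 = -1677901/54126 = -31.00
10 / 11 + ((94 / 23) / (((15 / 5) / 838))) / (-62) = -411856 / 23529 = -17.50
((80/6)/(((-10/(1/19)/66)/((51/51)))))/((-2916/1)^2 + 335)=-88/161564429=-0.00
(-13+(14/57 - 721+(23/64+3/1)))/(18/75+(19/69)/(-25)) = -306415315/96064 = -3189.70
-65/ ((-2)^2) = -65/ 4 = -16.25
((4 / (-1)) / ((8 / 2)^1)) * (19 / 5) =-19 / 5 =-3.80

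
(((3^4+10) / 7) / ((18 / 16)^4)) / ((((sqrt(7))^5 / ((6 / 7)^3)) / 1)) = 425984 * sqrt(7) / 28588707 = 0.04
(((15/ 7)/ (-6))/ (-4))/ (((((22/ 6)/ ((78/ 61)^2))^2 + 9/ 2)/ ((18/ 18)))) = 208209690/ 22221195703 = 0.01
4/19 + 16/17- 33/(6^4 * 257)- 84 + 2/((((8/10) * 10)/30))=-2702050153/35860752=-75.35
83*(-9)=-747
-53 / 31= -1.71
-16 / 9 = -1.78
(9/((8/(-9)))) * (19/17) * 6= -4617/68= -67.90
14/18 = 7/9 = 0.78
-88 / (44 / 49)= -98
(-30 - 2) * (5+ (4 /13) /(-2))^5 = -31757969376 /371293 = -85533.44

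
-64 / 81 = -0.79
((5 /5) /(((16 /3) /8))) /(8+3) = 3 /22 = 0.14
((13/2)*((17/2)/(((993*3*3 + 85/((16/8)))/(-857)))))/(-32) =189397/1149376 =0.16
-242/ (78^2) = -121/ 3042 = -0.04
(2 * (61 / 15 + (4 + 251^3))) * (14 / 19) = 23303750.20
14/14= 1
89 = 89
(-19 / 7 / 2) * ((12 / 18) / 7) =-19 / 147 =-0.13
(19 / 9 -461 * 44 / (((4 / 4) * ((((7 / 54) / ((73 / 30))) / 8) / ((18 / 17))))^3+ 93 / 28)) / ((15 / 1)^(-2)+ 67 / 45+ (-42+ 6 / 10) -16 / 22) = 297481713538998897412075 / 1980025149313910044101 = 150.24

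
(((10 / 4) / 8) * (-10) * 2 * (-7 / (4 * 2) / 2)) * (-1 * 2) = -175 / 32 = -5.47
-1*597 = -597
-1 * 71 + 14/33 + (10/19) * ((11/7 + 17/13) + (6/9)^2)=-11781103/171171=-68.83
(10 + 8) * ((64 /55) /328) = 144 /2255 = 0.06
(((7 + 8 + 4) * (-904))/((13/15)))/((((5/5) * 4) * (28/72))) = -1159380/91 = -12740.44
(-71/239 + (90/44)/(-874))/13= -1375943/59741396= -0.02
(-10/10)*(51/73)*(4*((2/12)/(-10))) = 17/365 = 0.05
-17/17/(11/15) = -15/11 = -1.36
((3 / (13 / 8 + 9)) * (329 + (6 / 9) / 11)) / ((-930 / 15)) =-43436 / 28985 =-1.50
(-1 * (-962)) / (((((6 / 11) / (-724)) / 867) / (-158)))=174916692808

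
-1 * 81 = -81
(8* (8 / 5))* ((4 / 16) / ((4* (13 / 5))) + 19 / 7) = 15948 / 455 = 35.05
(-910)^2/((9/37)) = 30639700/9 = 3404411.11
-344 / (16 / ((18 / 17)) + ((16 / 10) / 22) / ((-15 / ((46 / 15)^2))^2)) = -26938828125 / 1185598103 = -22.72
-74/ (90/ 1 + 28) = -37/ 59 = -0.63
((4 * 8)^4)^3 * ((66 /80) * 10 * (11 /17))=104627626543071363072 /17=6154566267239491945.41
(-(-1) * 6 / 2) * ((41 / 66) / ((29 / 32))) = 656 / 319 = 2.06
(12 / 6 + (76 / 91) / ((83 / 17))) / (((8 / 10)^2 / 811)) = 166234725 / 60424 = 2751.14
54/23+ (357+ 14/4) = 16691/46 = 362.85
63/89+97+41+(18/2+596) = 66190/89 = 743.71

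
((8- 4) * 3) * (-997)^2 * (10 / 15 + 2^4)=198801800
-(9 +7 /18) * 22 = -206.56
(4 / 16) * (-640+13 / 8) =-5107 / 32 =-159.59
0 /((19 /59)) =0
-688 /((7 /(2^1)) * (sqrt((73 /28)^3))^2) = -4315136 /389017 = -11.09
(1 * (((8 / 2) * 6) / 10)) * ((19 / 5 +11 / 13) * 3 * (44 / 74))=239184 / 12025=19.89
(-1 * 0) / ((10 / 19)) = 0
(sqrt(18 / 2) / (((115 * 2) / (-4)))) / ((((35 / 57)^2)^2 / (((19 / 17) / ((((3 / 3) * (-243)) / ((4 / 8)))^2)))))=-0.00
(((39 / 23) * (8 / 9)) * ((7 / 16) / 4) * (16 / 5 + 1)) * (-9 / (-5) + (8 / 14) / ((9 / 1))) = 1.29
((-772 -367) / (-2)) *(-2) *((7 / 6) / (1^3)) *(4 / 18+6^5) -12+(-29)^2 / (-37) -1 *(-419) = -10322586107 / 999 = -10332919.03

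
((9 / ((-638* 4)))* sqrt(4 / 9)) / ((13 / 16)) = -12 / 4147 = -0.00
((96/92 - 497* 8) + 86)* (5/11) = -447230/253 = -1767.71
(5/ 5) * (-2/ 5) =-2/ 5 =-0.40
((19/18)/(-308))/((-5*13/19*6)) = 361/2162160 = 0.00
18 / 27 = 2 / 3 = 0.67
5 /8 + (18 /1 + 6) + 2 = 213 /8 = 26.62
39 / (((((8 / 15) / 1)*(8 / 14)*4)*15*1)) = 2.13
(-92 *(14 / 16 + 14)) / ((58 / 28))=-19159 / 29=-660.66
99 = 99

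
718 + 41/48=34505/48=718.85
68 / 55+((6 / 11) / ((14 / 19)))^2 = 52897 / 29645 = 1.78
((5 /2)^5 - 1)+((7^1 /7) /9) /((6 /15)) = 27917 /288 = 96.93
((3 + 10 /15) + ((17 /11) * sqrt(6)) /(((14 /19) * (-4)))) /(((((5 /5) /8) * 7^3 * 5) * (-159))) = -88 /818055 + 323 * sqrt(6) /20996745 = -0.00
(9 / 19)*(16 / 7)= 144 / 133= 1.08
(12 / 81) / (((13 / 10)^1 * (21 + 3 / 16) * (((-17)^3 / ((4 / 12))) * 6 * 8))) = -40 / 5261336613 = -0.00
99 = 99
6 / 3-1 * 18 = -16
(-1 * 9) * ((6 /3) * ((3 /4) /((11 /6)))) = -81 /11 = -7.36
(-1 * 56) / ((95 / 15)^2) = -1.40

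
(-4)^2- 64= -48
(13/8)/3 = 13/24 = 0.54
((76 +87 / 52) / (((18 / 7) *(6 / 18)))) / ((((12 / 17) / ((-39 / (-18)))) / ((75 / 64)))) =12016025 / 36864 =325.96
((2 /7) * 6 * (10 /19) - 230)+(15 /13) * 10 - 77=-509293 /1729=-294.56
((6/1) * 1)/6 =1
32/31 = 1.03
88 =88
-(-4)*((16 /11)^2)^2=262144 /14641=17.90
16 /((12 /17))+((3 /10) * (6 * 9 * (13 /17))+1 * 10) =11489 /255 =45.05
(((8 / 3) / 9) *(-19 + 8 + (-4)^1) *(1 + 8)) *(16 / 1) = -640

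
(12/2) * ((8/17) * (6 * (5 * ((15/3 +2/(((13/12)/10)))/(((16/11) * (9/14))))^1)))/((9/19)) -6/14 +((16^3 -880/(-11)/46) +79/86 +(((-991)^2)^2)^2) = 25618184335021437127906093990283/27539694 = 930227631978098127303306.10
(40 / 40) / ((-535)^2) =0.00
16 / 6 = 8 / 3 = 2.67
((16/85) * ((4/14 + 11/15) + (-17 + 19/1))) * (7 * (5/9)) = 5072/2295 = 2.21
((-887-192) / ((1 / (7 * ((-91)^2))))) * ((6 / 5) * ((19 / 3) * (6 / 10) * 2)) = -570423104.16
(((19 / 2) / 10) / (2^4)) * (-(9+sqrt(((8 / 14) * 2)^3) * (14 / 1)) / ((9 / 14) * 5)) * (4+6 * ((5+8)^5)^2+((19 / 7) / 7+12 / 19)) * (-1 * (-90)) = -35897603648610.28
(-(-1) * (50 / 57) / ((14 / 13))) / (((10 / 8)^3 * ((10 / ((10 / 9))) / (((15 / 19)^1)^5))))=4680000 / 329321167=0.01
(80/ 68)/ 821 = 20/ 13957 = 0.00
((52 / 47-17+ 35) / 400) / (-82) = -449 / 770800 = -0.00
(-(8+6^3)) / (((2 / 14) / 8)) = -12544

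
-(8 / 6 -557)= 1667 / 3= 555.67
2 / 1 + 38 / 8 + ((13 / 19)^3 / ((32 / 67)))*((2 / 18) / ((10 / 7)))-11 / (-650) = 8755737257 / 1284004800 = 6.82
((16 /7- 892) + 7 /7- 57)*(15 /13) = -99300 /91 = -1091.21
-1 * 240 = -240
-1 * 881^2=-776161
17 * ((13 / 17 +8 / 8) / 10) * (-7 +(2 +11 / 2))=1.50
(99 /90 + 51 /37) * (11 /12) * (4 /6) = 10087 /6660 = 1.51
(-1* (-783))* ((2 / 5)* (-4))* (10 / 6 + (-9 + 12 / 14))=283968 / 35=8113.37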